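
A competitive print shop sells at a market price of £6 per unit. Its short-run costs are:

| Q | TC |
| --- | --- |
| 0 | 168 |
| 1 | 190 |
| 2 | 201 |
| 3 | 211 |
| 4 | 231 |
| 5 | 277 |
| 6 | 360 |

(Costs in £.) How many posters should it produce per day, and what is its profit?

Q = 0 (shut down); profit = -£168

Tabulate TR − TC: Q=0: -168; Q=1: -184; Q=2: -189; Q=3: -193; Q=4: -207; Q=5: -247; Q=6: -324.
Profit is highest at Q = 0. Equivalently, the lowest AVC in the table is 43/3 ≈ £14.33 at Q = 3, and P = £6 falls below it — price never covers variable cost, so the firm shuts down and loses only its fixed cost.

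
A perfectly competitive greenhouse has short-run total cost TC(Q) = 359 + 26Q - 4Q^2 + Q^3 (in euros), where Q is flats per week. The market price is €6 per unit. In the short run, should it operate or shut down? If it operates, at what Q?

Shut down

Variable cost is VC = 26Q - 4Q^2 + Q^3, so AVC = VC/Q = 26 - 4Q + Q^2 and MC = dTC/dQ = 26 - 8Q + 3Q^2.
The AVC parabola has its vertex at Q = 4/2 = 2, where AVC = 26 - 4·2 + 2^2 = €22.
With P < min AVC (€6 < €22), every unit sold adds to the loss.
The firm minimizes its loss by shutting down and losing only its fixed cost of €359.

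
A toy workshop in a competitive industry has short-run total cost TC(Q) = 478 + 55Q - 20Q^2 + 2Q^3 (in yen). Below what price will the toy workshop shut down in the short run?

The firm shuts down when price falls below the minimum of average variable cost. AVC = VC/Q = 55 - 20Q + 2Q^2.
dAVC/dQ = -20 + 4Q = 0 gives Q = 5. min AVC = 55 - 20·5 + 2·5^2 = 5.
The firm shuts down for any P below ¥5.

¥5 per unit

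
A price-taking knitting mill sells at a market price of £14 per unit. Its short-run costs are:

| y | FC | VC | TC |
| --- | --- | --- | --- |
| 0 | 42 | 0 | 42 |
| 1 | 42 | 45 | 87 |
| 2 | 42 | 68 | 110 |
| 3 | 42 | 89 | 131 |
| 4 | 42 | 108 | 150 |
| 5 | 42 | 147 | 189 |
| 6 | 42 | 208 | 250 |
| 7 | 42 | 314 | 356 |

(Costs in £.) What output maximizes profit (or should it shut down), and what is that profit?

Profit at each row (π = 14y − TC): y=0: -42; y=1: -73; y=2: -82; y=3: -89; y=4: -94; y=5: -119; y=6: -166; y=7: -258.
Profit is highest at y = 0. Equivalently, the lowest AVC in the table is 108/4 ≈ £27 at y = 4, and P = £14 falls below it — price never covers variable cost, so the firm shuts down and loses only its fixed cost.

y = 0 (shut down); profit = -£42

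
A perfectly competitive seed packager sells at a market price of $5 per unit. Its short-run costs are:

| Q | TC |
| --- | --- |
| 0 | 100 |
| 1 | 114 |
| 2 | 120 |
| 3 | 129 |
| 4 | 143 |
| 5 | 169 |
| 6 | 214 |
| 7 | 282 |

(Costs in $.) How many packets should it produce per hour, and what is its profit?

Compute π = P·Q − TC at each output: Q=0: -100; Q=1: -109; Q=2: -110; Q=3: -114; Q=4: -123; Q=5: -144; Q=6: -184; Q=7: -247.
Profit is highest at Q = 0. Equivalently, the lowest AVC in the table is 29/3 ≈ $9.67 at Q = 3, and P = $5 falls below it — price never covers variable cost, so the firm shuts down and loses only its fixed cost.

Q = 0 (shut down); profit = -$100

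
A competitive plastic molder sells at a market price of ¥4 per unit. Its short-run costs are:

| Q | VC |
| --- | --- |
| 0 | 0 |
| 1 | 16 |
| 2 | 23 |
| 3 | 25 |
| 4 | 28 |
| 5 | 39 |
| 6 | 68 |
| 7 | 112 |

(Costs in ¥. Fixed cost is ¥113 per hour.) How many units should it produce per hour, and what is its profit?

Profit at each row (π = 4Q − TC): Q=0: -113; Q=1: -125; Q=2: -128; Q=3: -126; Q=4: -125; Q=5: -132; Q=6: -157; Q=7: -197.
Profit is highest at Q = 0. Equivalently, the lowest AVC in the table is 28/4 ≈ ¥7 at Q = 4, and P = ¥4 falls below it — price never covers variable cost, so the firm shuts down and loses only its fixed cost.

Q = 0 (shut down); profit = -¥113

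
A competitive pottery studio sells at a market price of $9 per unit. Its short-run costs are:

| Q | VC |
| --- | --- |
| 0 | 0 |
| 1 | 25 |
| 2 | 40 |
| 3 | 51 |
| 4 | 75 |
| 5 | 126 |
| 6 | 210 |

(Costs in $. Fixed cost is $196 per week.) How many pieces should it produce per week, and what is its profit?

Profit at each row (π = 9Q − TC): Q=0: -196; Q=1: -212; Q=2: -218; Q=3: -220; Q=4: -235; Q=5: -277; Q=6: -352.
Profit is highest at Q = 0. Equivalently, the lowest AVC in the table is 51/3 ≈ $17 at Q = 3, and P = $9 falls below it — price never covers variable cost, so the firm shuts down and loses only its fixed cost.

Q = 0 (shut down); profit = -$196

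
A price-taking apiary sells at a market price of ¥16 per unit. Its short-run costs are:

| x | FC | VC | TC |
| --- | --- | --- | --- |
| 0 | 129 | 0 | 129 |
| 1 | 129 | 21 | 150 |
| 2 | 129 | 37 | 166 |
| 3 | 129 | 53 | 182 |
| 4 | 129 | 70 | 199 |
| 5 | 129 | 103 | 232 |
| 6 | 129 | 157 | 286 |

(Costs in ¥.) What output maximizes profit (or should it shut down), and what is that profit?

x = 0 (shut down); profit = -¥129

Profit at each row (π = 16x − TC): x=0: -129; x=1: -134; x=2: -134; x=3: -134; x=4: -135; x=5: -152; x=6: -190.
Profit is highest at x = 0. Equivalently, the lowest AVC in the table is 70/4 ≈ ¥17.50 at x = 4, and P = ¥16 falls below it — price never covers variable cost, so the firm shuts down and loses only its fixed cost.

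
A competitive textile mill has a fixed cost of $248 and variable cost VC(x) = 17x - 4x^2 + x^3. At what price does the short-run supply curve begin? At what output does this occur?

$13 per unit, at x = 2

Short-run supply begins at min AVC. From VC = 17x - 4x^2 + x^3, AVC = 17 - 4x + x^2.
dAVC/dx = -4 + 2x = 0 gives x = 2. min AVC = 17 - 4·2 + 2^2 = 13.
The firm shuts down for any P below $13.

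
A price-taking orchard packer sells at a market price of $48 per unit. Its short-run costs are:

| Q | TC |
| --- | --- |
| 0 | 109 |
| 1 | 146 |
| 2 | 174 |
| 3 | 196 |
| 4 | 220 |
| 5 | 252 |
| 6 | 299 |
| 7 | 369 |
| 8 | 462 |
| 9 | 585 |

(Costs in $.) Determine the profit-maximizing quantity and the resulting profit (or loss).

Q = 6; profit = -$11

Compute π = P·Q − TC at each output: Q=0: -109; Q=1: -98; Q=2: -78; Q=3: -52; Q=4: -28; Q=5: -12; Q=6: -11; Q=7: -33; Q=8: -78; Q=9: -153.
Profit is maximized at Q = 6. AVC there is 190/6 = $31.67 ≤ P, so producing beats shutting down (which would give -$109).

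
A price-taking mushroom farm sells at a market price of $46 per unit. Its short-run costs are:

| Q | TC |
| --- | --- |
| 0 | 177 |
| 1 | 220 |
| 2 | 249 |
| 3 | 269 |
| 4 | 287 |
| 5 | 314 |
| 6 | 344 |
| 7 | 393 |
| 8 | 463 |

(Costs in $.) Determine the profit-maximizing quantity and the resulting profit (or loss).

Q = 6; profit = -$68

Profit at each row (π = 46Q − TC): Q=0: -177; Q=1: -174; Q=2: -157; Q=3: -131; Q=4: -103; Q=5: -84; Q=6: -68; Q=7: -71; Q=8: -95.
Profit is maximized at Q = 6. AVC there is 167/6 = $27.83 ≤ P, so producing beats shutting down (which would give -$177).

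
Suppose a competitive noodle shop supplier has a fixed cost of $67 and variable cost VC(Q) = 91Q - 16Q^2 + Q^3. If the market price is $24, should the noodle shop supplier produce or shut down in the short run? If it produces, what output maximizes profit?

Shut down

Strip out fixed cost: VC = 91Q - 16Q^2 + Q^3. Then AVC = 91 - 16Q + Q^2 and MC = 91 - 32Q + 3Q^2.
The AVC parabola has its vertex at Q = 16/2 = 8, where AVC = 91 - 16·8 + 8^2 = $27.
Since P = $24 < min AVC = $27, price fails to cover variable cost at any output.
Shutting down limits the loss to fixed cost, $67.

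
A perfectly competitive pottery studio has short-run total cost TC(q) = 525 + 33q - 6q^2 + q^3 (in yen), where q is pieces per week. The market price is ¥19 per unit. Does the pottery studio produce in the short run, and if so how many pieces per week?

Strip out fixed cost: VC = 33q - 6q^2 + q^3. Then AVC = 33 - 6q + q^2 and MC = 33 - 12q + 3q^2.
AVC is minimized where dAVC/dq = -6 + 2q = 0, at q = 3; min AVC = 33 - 6·3 + 3^2 = ¥24.
Since P = ¥19 < min AVC = ¥24, price fails to cover variable cost at any output.
Best response: produce nothing and absorb the ¥525 fixed cost.

Shut down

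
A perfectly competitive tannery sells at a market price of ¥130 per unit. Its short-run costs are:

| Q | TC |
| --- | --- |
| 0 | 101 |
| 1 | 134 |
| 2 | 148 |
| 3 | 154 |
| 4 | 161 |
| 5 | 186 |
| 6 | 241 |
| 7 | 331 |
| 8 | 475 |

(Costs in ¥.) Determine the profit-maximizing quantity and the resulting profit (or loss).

Q = 7; profit = ¥579

Profit at each row (π = 130Q − TC): Q=0: -101; Q=1: -4; Q=2: 112; Q=3: 236; Q=4: 359; Q=5: 464; Q=6: 539; Q=7: 579; Q=8: 565.
Profit is maximized at Q = 7. AVC there is 230/7 = ¥32.86 ≤ P, so producing beats shutting down (which would give -¥101).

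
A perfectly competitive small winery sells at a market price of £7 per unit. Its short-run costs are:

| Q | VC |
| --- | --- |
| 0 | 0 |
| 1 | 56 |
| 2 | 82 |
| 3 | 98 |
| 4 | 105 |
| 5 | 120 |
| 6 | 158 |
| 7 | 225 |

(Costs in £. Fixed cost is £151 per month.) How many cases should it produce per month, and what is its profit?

Compute π = P·Q − TC at each output: Q=0: -151; Q=1: -200; Q=2: -219; Q=3: -228; Q=4: -228; Q=5: -236; Q=6: -267; Q=7: -327.
Profit is highest at Q = 0. Equivalently, the lowest AVC in the table is 120/5 ≈ £24 at Q = 5, and P = £7 falls below it — price never covers variable cost, so the firm shuts down and loses only its fixed cost.

Q = 0 (shut down); profit = -£151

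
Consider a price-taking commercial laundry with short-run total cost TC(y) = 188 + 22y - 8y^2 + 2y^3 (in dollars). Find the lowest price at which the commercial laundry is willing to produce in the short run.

$14 per unit

The firm shuts down when price falls below the minimum of average variable cost. AVC = VC/y = 22 - 8y + 2y^2.
dAVC/dy = -8 + 4y = 0 gives y = 2. min AVC = 22 - 8·2 + 2·2^2 = 14.
The firm shuts down for any P below $14.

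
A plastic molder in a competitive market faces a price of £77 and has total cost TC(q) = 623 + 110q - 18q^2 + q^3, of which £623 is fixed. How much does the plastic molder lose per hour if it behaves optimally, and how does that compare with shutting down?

Profit = -£139 at q = 11

AVC = 110 - 18q + q^2 has its minimum £29 at q = 9; price £77 clears that bar, so the firm operates.
MC = 110 - 36q + 3q^2. Setting P = MC and taking the root on the rising branch gives q* = 11.
TR = 77·11 = 847. TC = 623 + 363 = 986. Profit = 847 − 986 = -£139.
By producing, the firm covers all variable cost plus £484 of fixed cost; shutting down would lose the full £623.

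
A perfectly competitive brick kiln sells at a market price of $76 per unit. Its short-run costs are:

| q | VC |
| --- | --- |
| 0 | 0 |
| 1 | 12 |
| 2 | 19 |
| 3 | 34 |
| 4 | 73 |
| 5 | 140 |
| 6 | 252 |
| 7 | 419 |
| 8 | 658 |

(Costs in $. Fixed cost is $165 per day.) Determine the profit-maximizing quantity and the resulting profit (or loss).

Compute π = P·q − TC at each output: q=0: -165; q=1: -101; q=2: -32; q=3: 29; q=4: 66; q=5: 75; q=6: 39; q=7: -52; q=8: -215.
Profit is maximized at q = 5. AVC there is 140/5 = $28 ≤ P, so producing beats shutting down (which would give -$165).

q = 5; profit = $75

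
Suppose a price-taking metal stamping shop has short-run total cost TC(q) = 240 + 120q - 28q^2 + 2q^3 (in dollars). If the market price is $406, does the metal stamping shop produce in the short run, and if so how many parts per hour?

Strip out fixed cost: VC = 120q - 28q^2 + 2q^3. Then AVC = 120 - 28q + 2q^2 and MC = 120 - 56q + 6q^2.
AVC is minimized where dAVC/dq = -28 + 4q = 0, at q = 7; min AVC = 120 - 28·7 + 2·7^2 = $22.
Since P = $406 ≥ min AVC = $22, price covers variable cost and the firm should produce.
P = MC gives -286 - 56q + 6q^2 = 0, with roots -11/3 and 13. Take the larger (rising MC): q* = 13.
Check: AVC at q = 13 is $94 ≤ P, so revenue covers variable cost.
Profit = P·q − TC = 406·13 − 1462 = $3816.

Produce at q = 13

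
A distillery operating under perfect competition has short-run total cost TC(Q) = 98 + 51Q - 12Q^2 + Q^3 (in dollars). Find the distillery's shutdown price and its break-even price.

Shutdown price = $15; break-even price = $30

Shutdown price = min AVC. AVC = 51 - 12Q + Q^2, with vertex at Q = 6 and minimum $15.
ATC = 98/Q + 51 - 12Q + Q^2. Setting dATC/dQ = −98/Q^2 − 12 + 2Q = 0 gives Q = 7 (since 2·7^3 − 12·7^2 = 98).
min ATC = 98/7 + 51 − 12·7 + 7^2 = $30. That is the break-even price.
Between these two prices the firm operates at a loss; above $30 it earns a profit.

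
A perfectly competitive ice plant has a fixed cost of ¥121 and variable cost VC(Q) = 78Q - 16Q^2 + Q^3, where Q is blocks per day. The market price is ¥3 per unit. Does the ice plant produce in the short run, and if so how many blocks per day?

Strip out fixed cost: VC = 78Q - 16Q^2 + Q^3. Then AVC = 78 - 16Q + Q^2 and MC = 78 - 32Q + 3Q^2.
AVC hits its minimum where MC = AVC, at Q = 8, giving min AVC = 78 - 16·8 + 8^2 = ¥14.
P = ¥3 lies below min AVC = ¥14; no output level covers variable cost.
Shutting down limits the loss to fixed cost, ¥121.

Shut down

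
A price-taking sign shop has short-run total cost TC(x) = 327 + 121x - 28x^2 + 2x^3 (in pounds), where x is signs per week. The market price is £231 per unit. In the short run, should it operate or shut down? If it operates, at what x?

Produce at x = 11

From TC, MC = TC'(x) = 121 - 56x + 6x^2 and AVC = VC/x = 121 - 28x + 2x^2.
AVC hits its minimum where MC = AVC, at x = 7, giving min AVC = 121 - 28·7 + 2·7^2 = £23.
P = £231 exceeds min AVC = £23, so the firm stays open.
Solving P = MC: -110 - 56x + 6x^2 = 0 ⇒ x = -5/3 or 11. On the upward-sloping branch, x* = 11.
Check: AVC at x = 11 is £55 ≤ P, so revenue covers variable cost.
Profit = P·x − TC = 231·11 − 932 = £1609.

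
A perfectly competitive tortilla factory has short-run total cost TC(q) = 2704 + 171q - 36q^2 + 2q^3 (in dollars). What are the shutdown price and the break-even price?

Shutdown price = $9; break-even price = $249

AVC = 171 - 36q + 2q^2; minimized at q = 9, giving min AVC = $9. That is the shutdown price.
ATC = 2704/q + 171 - 36q + 2q^2. Setting dATC/dq = −2704/q^2 − 36 + 4q = 0 gives q = 13 (since 4·13^3 − 36·13^2 = 2704).
min ATC = 2704/13 + 171 − 36·13 + 2·13^2 = $249. That is the break-even price.
For $9 ≤ P < $249 the firm produces at a loss; below $9 it shuts down.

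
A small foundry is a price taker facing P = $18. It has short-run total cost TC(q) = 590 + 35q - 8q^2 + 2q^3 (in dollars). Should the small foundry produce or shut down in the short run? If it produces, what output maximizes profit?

Variable cost is VC = 35q - 8q^2 + 2q^3, so AVC = VC/q = 35 - 8q + 2q^2 and MC = dTC/dq = 35 - 16q + 6q^2.
AVC hits its minimum where MC = AVC, at q = 2, giving min AVC = 35 - 8·2 + 2·2^2 = $27.
P = $18 lies below min AVC = $27; no output level covers variable cost.
The firm minimizes its loss by shutting down and losing only its fixed cost of $590.

Shut down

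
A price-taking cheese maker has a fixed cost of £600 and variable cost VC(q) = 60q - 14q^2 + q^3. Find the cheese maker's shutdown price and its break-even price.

Shutdown price = £11; break-even price = £80

AVC = 60 - 14q + q^2; minimized at q = 7, giving min AVC = £11. That is the shutdown price.
ATC = 600/q + 60 - 14q + q^2. Setting dATC/dq = −600/q^2 − 14 + 2q = 0 gives q = 10 (since 2·10^3 − 14·10^2 = 600).
min ATC = 600/10 + 60 − 14·10 + 10^2 = £80. That is the break-even price.
For £11 ≤ P < £80 the firm produces at a loss; below £11 it shuts down.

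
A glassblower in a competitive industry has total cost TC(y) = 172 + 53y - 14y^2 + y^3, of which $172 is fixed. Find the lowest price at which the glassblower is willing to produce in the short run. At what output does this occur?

$4 per unit, at y = 7

Short-run supply begins at min AVC. From VC = 53y - 14y^2 + y^3, AVC = 53 - 14y + y^2.
dAVC/dy = -14 + 2y = 0 gives y = 7. min AVC = 53 - 14·7 + 7^2 = 4.
For P < $4 the firm produces nothing.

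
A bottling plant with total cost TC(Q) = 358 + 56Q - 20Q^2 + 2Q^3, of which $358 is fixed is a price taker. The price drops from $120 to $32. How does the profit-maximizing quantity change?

MC = 56 - 40Q + 6Q^2; the shutdown threshold is min AVC = $6 (at Q = 5).
At P = $120 ≥ min AVC, set P = MC on the rising branch: Q = 8.
At P = $32 ≥ min AVC, set P = MC: Q = 6. The firm stays open but cuts output.

Output falls from 8 to 6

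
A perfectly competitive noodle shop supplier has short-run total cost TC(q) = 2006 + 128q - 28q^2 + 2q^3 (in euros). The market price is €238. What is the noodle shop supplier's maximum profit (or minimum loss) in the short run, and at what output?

AVC = 128 - 28q + 2q^2 has its minimum €30 at q = 7; price €238 clears that bar, so the firm operates.
With MC = 128 - 56q + 6q^2, P = MC on the upward-sloping part at q* = 11.
TR = 238·11 = 2618. TC = 2006 + 682 = 2688. Profit = 2618 − 2688 = -€70.
That loss of €70 beats the €2006 the firm would lose by shutting down; producing recovers €1936 of fixed cost.

Profit = -€70 at q = 11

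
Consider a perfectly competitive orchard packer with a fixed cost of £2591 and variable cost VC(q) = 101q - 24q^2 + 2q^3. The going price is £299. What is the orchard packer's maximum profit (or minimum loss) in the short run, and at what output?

Profit = -£171 at q = 11

AVC = 101 - 24q + 2q^2 has its minimum £29 at q = 6; price £299 clears that bar, so the firm operates.
MC = 101 - 48q + 6q^2. Setting P = MC and taking the root on the rising branch gives q* = 11.
TR = 299·11 = 3289. TC = 2591 + 869 = 3460. Profit = 3289 − 3460 = -£171.
That loss of £171 beats the £2591 the firm would lose by shutting down; producing recovers £2420 of fixed cost.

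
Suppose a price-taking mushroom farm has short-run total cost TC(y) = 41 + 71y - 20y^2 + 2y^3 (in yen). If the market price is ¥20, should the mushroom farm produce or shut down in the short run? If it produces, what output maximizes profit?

From TC, MC = TC'(y) = 71 - 40y + 6y^2 and AVC = VC/y = 71 - 20y + 2y^2.
AVC hits its minimum where MC = AVC, at y = 5, giving min AVC = 71 - 20·5 + 2·5^2 = ¥21.
With P < min AVC (¥20 < ¥21), every unit sold adds to the loss.
Shutting down limits the loss to fixed cost, ¥41.

Shut down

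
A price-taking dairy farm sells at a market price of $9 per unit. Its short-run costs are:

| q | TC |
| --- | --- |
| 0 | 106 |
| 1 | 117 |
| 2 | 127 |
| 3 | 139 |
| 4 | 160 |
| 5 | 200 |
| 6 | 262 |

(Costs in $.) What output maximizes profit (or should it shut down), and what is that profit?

Tabulate TR − TC: q=0: -106; q=1: -108; q=2: -109; q=3: -112; q=4: -124; q=5: -155; q=6: -208.
Profit is highest at q = 0. Equivalently, the lowest AVC in the table is 21/2 ≈ $10.50 at q = 2, and P = $9 falls below it — price never covers variable cost, so the firm shuts down and loses only its fixed cost.

q = 0 (shut down); profit = -$106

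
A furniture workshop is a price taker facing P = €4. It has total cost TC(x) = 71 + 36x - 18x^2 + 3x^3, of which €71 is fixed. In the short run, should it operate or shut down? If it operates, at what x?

From TC, MC = TC'(x) = 36 - 36x + 9x^2 and AVC = VC/x = 36 - 18x + 3x^2.
The AVC parabola has its vertex at x = 18/6 = 3, where AVC = 36 - 18·3 + 3·3^2 = €9.
Since P = €4 < min AVC = €9, price fails to cover variable cost at any output.
Shutting down limits the loss to fixed cost, €71.

Shut down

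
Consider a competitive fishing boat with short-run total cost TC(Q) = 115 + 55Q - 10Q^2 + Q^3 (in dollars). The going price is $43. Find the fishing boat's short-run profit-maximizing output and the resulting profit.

Profit = -$43 at Q = 6

AVC = 55 - 10Q + Q^2; min AVC = $30 at Q = 5. Since P = $43 ≥ min AVC, the firm produces.
MC = 55 - 20Q + 3Q^2. Setting P = MC and taking the root on the rising branch gives Q* = 6.
TR = 43·6 = 258. TC = 115 + 186 = 301. Profit = 258 − 301 = -$43.
By producing, the firm covers all variable cost plus $72 of fixed cost; shutting down would lose the full $115.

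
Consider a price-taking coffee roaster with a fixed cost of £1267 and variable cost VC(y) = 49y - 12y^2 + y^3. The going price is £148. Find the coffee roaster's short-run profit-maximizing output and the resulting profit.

AVC = 49 - 12y + y^2 has its minimum £13 at y = 6; price £148 clears that bar, so the firm operates.
MC = 49 - 24y + 3y^2. Setting P = MC and taking the root on the rising branch gives y* = 11.
TR = 148·11 = 1628. TC = 1267 + 418 = 1685. Profit = 1628 − 1685 = -£57.
By producing, the firm covers all variable cost plus £1210 of fixed cost; shutting down would lose the full £1267.

Profit = -£57 at y = 11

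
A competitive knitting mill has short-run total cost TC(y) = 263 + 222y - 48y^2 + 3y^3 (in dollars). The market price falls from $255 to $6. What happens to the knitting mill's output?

Output falls from 11 to 0 (the firm shuts down)

MC = 222 - 96y + 9y^2; the shutdown threshold is min AVC = $30 (at y = 8).
With P = $255 above the shutdown price, P = MC gives y = 11.
At P = $6 < min AVC = $30, price no longer covers variable cost at any output, so the firm shuts down: y = 0.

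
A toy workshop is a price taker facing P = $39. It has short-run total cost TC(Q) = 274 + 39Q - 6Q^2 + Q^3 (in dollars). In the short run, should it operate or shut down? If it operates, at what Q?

Produce at Q = 4

From TC, MC = TC'(Q) = 39 - 12Q + 3Q^2 and AVC = VC/Q = 39 - 6Q + Q^2.
The AVC parabola has its vertex at Q = 6/2 = 3, where AVC = 39 - 6·3 + 3^2 = $30.
P = $39 exceeds min AVC = $30, so the firm stays open.
Solving P = MC: -12Q + 3Q^2 = 0 ⇒ Q = 0 or 4. On the upward-sloping branch, Q* = 4.
Check: AVC at Q = 4 is $31 ≤ P, so revenue covers variable cost.
Profit = P·Q − TC = 39·4 − 398 = -$242, a loss, but smaller than the $274 fixed cost the firm would lose by shutting down.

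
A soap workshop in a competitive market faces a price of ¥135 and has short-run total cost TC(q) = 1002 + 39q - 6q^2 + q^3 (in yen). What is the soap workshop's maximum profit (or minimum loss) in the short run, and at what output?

AVC = 39 - 6q + q^2; min AVC = ¥30 at q = 3. Since P = ¥135 ≥ min AVC, the firm produces.
MC = 39 - 12q + 3q^2. Setting P = MC and taking the root on the rising branch gives q* = 8.
TR = 135·8 = 1080. TC = 1002 + 440 = 1442. Profit = 1080 − 1442 = -¥362.
That loss of ¥362 beats the ¥1002 the firm would lose by shutting down; producing recovers ¥640 of fixed cost.

Profit = -¥362 at q = 8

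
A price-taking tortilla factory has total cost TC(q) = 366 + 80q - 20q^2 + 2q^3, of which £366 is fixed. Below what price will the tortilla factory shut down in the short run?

£30 per unit

The shutdown price is the minimum of AVC. VC = 80q - 20q^2 + 2q^3, so AVC = 80 - 20q + 2q^2.
At the minimum of AVC, MC = AVC. MC = 80 - 40q + 6q^2; setting MC = AVC gives 4q^2 - 20q = 0, so q = 5. min AVC = 30.
So the shutdown price is £30.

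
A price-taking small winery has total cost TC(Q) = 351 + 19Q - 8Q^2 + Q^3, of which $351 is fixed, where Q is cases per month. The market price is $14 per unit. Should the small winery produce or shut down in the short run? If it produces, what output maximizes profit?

Variable cost is VC = 19Q - 8Q^2 + Q^3, so AVC = VC/Q = 19 - 8Q + Q^2 and MC = dTC/dQ = 19 - 16Q + 3Q^2.
AVC hits its minimum where MC = AVC, at Q = 4, giving min AVC = 19 - 8·4 + 4^2 = $3.
Since P = $14 ≥ min AVC = $3, price covers variable cost and the firm should produce.
Solving P = MC: 5 - 16Q + 3Q^2 = 0 ⇒ Q = 1/3 or 5. On the upward-sloping branch, Q* = 5.
Check: AVC at Q = 5 is $4 ≤ P, so revenue covers variable cost.
Profit = P·Q − TC = 14·5 − 371 = -$301, a loss, but smaller than the $351 fixed cost the firm would lose by shutting down.

Produce at Q = 5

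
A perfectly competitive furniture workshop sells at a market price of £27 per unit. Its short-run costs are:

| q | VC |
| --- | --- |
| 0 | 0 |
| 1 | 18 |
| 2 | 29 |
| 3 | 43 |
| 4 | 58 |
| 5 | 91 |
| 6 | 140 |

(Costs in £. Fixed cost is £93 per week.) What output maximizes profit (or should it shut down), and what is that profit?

Compute π = P·q − TC at each output: q=0: -93; q=1: -84; q=2: -68; q=3: -55; q=4: -43; q=5: -49; q=6: -71.
Profit is maximized at q = 4. AVC there is 58/4 = £14.50 ≤ P, so producing beats shutting down (which would give -£93).

q = 4; profit = -£43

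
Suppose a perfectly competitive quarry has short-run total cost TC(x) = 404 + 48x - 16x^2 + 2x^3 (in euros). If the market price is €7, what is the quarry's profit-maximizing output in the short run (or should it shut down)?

Shut down

Variable cost is VC = 48x - 16x^2 + 2x^3, so AVC = VC/x = 48 - 16x + 2x^2 and MC = dTC/dx = 48 - 32x + 6x^2.
AVC hits its minimum where MC = AVC, at x = 4, giving min AVC = 48 - 16·4 + 2·4^2 = €16.
With P < min AVC (€7 < €16), every unit sold adds to the loss.
Shutting down limits the loss to fixed cost, €404.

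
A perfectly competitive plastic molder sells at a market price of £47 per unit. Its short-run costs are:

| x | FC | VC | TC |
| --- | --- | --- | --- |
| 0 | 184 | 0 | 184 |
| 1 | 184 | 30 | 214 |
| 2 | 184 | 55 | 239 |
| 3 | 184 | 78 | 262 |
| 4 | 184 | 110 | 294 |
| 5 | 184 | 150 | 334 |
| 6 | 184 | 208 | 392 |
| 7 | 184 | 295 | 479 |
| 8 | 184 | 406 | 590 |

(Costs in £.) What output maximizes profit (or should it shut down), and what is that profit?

x = 5; profit = -£99

Compute π = P·x − TC at each output: x=0: -184; x=1: -167; x=2: -145; x=3: -121; x=4: -106; x=5: -99; x=6: -110; x=7: -150; x=8: -214.
Profit is maximized at x = 5. AVC there is 150/5 = £30 ≤ P, so producing beats shutting down (which would give -£184).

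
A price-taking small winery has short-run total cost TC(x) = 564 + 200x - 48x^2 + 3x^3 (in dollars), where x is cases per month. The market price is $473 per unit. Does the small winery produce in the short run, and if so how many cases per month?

Produce at x = 13

Strip out fixed cost: VC = 200x - 48x^2 + 3x^3. Then AVC = 200 - 48x + 3x^2 and MC = 200 - 96x + 9x^2.
AVC hits its minimum where MC = AVC, at x = 8, giving min AVC = 200 - 48·8 + 3·8^2 = $8.
Since P = $473 ≥ min AVC = $8, price covers variable cost and the firm should produce.
P = MC gives -273 - 96x + 9x^2 = 0, with roots -7/3 and 13. Take the larger (rising MC): x* = 13.
Check: AVC at x = 13 is $83 ≤ P, so revenue covers variable cost.
Profit = P·x − TC = 473·13 − 1643 = $4506.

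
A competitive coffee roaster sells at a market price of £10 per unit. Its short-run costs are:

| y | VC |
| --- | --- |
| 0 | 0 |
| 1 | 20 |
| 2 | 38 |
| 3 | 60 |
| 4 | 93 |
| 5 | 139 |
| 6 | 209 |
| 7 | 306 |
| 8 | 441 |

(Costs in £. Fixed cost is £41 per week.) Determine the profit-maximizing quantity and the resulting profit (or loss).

y = 0 (shut down); profit = -£41

Tabulate TR − TC: y=0: -41; y=1: -51; y=2: -59; y=3: -71; y=4: -94; y=5: -130; y=6: -190; y=7: -277; y=8: -402.
Profit is highest at y = 0. Equivalently, the lowest AVC in the table is 38/2 ≈ £19 at y = 2, and P = £10 falls below it — price never covers variable cost, so the firm shuts down and loses only its fixed cost.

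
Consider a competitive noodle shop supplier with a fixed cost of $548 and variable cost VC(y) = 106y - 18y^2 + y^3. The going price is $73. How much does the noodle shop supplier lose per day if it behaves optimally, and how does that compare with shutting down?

AVC = 106 - 18y + y^2; min AVC = $25 at y = 9. Since P = $73 ≥ min AVC, the firm produces.
With MC = 106 - 36y + 3y^2, P = MC on the upward-sloping part at y* = 11.
TR = 73·11 = 803. TC = 548 + 319 = 867. Profit = 803 − 867 = -$64.
Shutting down would mean losing the fixed cost of $548, so operating at a loss of $64 is better by $484.

Profit = -$64 at y = 11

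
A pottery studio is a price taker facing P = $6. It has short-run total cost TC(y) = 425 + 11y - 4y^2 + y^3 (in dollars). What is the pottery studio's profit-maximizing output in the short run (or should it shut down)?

Strip out fixed cost: VC = 11y - 4y^2 + y^3. Then AVC = 11 - 4y + y^2 and MC = 11 - 8y + 3y^2.
The AVC parabola has its vertex at y = 4/2 = 2, where AVC = 11 - 4·2 + 2^2 = $7.
With P < min AVC ($6 < $7), every unit sold adds to the loss.
Shutting down limits the loss to fixed cost, $425.

Shut down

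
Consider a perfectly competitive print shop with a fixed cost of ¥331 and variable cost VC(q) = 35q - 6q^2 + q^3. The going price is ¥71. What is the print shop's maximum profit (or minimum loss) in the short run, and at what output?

Profit = -¥115 at q = 6

AVC = 35 - 6q + q^2; min AVC = ¥26 at q = 3. Since P = ¥71 ≥ min AVC, the firm produces.
With MC = 35 - 12q + 3q^2, P = MC on the upward-sloping part at q* = 6.
TR = 71·6 = 426. TC = 331 + 210 = 541. Profit = 426 − 541 = -¥115.
By producing, the firm covers all variable cost plus ¥216 of fixed cost; shutting down would lose the full ¥331.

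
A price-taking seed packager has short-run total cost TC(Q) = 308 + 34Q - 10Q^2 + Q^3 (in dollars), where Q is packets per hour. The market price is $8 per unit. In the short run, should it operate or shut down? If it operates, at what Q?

Shut down

Strip out fixed cost: VC = 34Q - 10Q^2 + Q^3. Then AVC = 34 - 10Q + Q^2 and MC = 34 - 20Q + 3Q^2.
The AVC parabola has its vertex at Q = 10/2 = 5, where AVC = 34 - 10·5 + 5^2 = $9.
P = $8 lies below min AVC = $9; no output level covers variable cost.
Best response: produce nothing and absorb the $308 fixed cost.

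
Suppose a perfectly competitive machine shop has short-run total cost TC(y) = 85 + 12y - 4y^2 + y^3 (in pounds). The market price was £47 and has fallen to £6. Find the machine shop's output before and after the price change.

MC = 12 - 8y + 3y^2; the shutdown threshold is min AVC = £8 (at y = 2).
With P = £47 above the shutdown price, P = MC gives y = 5.
At P = £6 < min AVC = £8, price no longer covers variable cost at any output, so the firm shuts down: y = 0.

Output falls from 5 to 0 (the firm shuts down)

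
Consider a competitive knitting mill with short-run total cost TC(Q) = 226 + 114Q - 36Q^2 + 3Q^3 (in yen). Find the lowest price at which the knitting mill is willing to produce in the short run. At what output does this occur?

¥6 per unit, at Q = 6

The firm shuts down when price falls below the minimum of average variable cost. AVC = VC/Q = 114 - 36Q + 3Q^2.
dAVC/dQ = -36 + 6Q = 0 gives Q = 6. min AVC = 114 - 36·6 + 3·6^2 = 6.
The firm shuts down for any P below ¥6.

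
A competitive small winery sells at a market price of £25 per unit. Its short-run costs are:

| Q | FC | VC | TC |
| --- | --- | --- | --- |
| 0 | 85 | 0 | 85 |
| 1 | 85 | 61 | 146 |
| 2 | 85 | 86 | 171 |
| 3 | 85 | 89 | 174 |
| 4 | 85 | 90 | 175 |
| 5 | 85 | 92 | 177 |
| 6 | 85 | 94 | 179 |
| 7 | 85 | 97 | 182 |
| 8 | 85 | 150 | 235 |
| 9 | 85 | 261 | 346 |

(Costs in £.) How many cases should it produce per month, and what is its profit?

Q = 7; profit = -£7

Profit at each row (π = 25Q − TC): Q=0: -85; Q=1: -121; Q=2: -121; Q=3: -99; Q=4: -75; Q=5: -52; Q=6: -29; Q=7: -7; Q=8: -35; Q=9: -121.
Profit is maximized at Q = 7. AVC there is 97/7 = £13.86 ≤ P, so producing beats shutting down (which would give -£85).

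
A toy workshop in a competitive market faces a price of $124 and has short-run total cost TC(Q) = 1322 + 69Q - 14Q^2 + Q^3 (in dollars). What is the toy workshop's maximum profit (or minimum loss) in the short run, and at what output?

AVC = 69 - 14Q + Q^2; min AVC = $20 at Q = 7. Since P = $124 ≥ min AVC, the firm produces.
With MC = 69 - 28Q + 3Q^2, P = MC on the upward-sloping part at Q* = 11.
TR = 124·11 = 1364. TC = 1322 + 396 = 1718. Profit = 1364 − 1718 = -$354.
Shutting down would mean losing the fixed cost of $1322, so operating at a loss of $354 is better by $968.

Profit = -$354 at Q = 11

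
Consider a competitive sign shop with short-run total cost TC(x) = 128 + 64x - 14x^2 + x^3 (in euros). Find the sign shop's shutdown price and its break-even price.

Shutdown price = €15; break-even price = €32

Shutdown price = min AVC. AVC = 64 - 14x + x^2, with vertex at x = 7 and minimum €15.
ATC = 128/x + 64 - 14x + x^2. Setting dATC/dx = −128/x^2 − 14 + 2x = 0 gives x = 8 (since 2·8^3 − 14·8^2 = 128).
min ATC = 128/8 + 64 − 14·8 + 8^2 = €32. That is the break-even price.
For €15 ≤ P < €32 the firm produces at a loss; below €15 it shuts down.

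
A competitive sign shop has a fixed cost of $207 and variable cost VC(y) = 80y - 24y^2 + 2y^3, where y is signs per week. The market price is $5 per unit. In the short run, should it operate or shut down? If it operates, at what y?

Shut down

From TC, MC = TC'(y) = 80 - 48y + 6y^2 and AVC = VC/y = 80 - 24y + 2y^2.
The AVC parabola has its vertex at y = 24/4 = 6, where AVC = 80 - 24·6 + 2·6^2 = $8.
Since P = $5 < min AVC = $8, price fails to cover variable cost at any output.
The firm minimizes its loss by shutting down and losing only its fixed cost of $207.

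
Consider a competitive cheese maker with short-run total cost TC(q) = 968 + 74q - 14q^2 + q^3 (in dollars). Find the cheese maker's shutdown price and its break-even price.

Shutdown price = $25; break-even price = $129

AVC = 74 - 14q + q^2; minimized at q = 7, giving min AVC = $25. That is the shutdown price.
ATC = 968/q + 74 - 14q + q^2. Setting dATC/dq = −968/q^2 − 14 + 2q = 0 gives q = 11 (since 2·11^3 − 14·11^2 = 968).
min ATC = 968/11 + 74 − 14·11 + 11^2 = $129. That is the break-even price.
For $25 ≤ P < $129 the firm produces at a loss; below $25 it shuts down.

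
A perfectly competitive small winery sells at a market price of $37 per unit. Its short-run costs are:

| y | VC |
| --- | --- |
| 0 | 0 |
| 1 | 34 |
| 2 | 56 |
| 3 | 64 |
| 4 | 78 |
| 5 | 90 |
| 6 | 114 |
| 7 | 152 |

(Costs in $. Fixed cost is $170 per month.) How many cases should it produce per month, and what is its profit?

Tabulate TR − TC: y=0: -170; y=1: -167; y=2: -152; y=3: -123; y=4: -100; y=5: -75; y=6: -62; y=7: -63.
Profit is maximized at y = 6. AVC there is 114/6 = $19 ≤ P, so producing beats shutting down (which would give -$170).

y = 6; profit = -$62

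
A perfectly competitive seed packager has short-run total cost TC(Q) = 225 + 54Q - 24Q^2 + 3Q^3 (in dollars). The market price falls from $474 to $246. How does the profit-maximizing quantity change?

Output falls from 10 to 8

MC = 54 - 48Q + 9Q^2; the shutdown threshold is min AVC = $6 (at Q = 4).
With P = $474 above the shutdown price, P = MC gives Q = 10.
At P = $246 ≥ min AVC, set P = MC: Q = 8. The firm stays open but cuts output.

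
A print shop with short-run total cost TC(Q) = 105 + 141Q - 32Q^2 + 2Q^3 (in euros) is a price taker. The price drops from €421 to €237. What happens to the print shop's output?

AVC = 141 - 32Q + 2Q^2, minimized at Q = 8 where min AVC = €13. MC = 141 - 64Q + 6Q^2.
At P = €421 ≥ min AVC, set P = MC on the rising branch: Q = 14.
At P = €237 ≥ min AVC, set P = MC: Q = 12. The firm stays open but cuts output.

Output falls from 14 to 12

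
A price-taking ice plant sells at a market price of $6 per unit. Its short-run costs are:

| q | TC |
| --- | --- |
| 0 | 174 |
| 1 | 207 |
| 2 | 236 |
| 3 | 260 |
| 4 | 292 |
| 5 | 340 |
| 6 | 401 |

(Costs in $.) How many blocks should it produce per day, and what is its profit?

Profit at each row (π = 6q − TC): q=0: -174; q=1: -201; q=2: -224; q=3: -242; q=4: -268; q=5: -310; q=6: -365.
Profit is highest at q = 0. Equivalently, the lowest AVC in the table is 86/3 ≈ $28.67 at q = 3, and P = $6 falls below it — price never covers variable cost, so the firm shuts down and loses only its fixed cost.

q = 0 (shut down); profit = -$174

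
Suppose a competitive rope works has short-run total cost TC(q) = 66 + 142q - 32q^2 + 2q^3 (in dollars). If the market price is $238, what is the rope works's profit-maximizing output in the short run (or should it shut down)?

Variable cost is VC = 142q - 32q^2 + 2q^3, so AVC = VC/q = 142 - 32q + 2q^2 and MC = dTC/dq = 142 - 64q + 6q^2.
AVC hits its minimum where MC = AVC, at q = 8, giving min AVC = 142 - 32·8 + 2·8^2 = $14.
Since P = $238 ≥ min AVC = $14, price covers variable cost and the firm should produce.
Solving P = MC: -96 - 64q + 6q^2 = 0 ⇒ q = -4/3 or 12. On the upward-sloping branch, q* = 12.
Check: AVC at q = 12 is $46 ≤ P, so revenue covers variable cost.
Profit = P·q − TC = 238·12 − 618 = $2238.

Produce at q = 12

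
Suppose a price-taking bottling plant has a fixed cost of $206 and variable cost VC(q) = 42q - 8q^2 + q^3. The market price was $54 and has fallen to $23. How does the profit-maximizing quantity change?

Output falls from 6 to 0 (the firm shuts down)

AVC = 42 - 8q + q^2, minimized at q = 4 where min AVC = $26. MC = 42 - 16q + 3q^2.
At P = $54 ≥ min AVC, set P = MC on the rising branch: q = 6.
At P = $23 < min AVC = $26, price no longer covers variable cost at any output, so the firm shuts down: q = 0.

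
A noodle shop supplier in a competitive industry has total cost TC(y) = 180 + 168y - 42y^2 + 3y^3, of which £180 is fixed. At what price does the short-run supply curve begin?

The shutdown price is the minimum of AVC. VC = 168y - 42y^2 + 3y^3, so AVC = 168 - 42y + 3y^2.
dAVC/dy = -42 + 6y = 0 gives y = 7. min AVC = 168 - 42·7 + 3·7^2 = 21.
So the shutdown price is £21.

£21 per unit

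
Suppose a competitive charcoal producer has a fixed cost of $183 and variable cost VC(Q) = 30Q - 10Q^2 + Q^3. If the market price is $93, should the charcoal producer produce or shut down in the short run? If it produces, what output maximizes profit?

Produce at Q = 9

Strip out fixed cost: VC = 30Q - 10Q^2 + Q^3. Then AVC = 30 - 10Q + Q^2 and MC = 30 - 20Q + 3Q^2.
AVC is minimized where dAVC/dQ = -10 + 2Q = 0, at Q = 5; min AVC = 30 - 10·5 + 5^2 = $5.
Since P = $93 ≥ min AVC = $5, price covers variable cost and the firm should produce.
Solving P = MC: -63 - 20Q + 3Q^2 = 0 ⇒ Q = -7/3 or 9. On the upward-sloping branch, Q* = 9.
Check: AVC at Q = 9 is $21 ≤ P, so revenue covers variable cost.
Profit = P·Q − TC = 93·9 − 372 = $465.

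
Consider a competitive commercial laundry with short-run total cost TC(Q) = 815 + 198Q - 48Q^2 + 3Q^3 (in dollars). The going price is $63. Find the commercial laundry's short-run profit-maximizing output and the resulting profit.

AVC = 198 - 48Q + 3Q^2; min AVC = $6 at Q = 8. Since P = $63 ≥ min AVC, the firm produces.
MC = 198 - 96Q + 9Q^2. Setting P = MC and taking the root on the rising branch gives Q* = 9.
TR = 63·9 = 567. TC = 815 + 81 = 896. Profit = 567 − 896 = -$329.
That loss of $329 beats the $815 the firm would lose by shutting down; producing recovers $486 of fixed cost.

Profit = -$329 at Q = 9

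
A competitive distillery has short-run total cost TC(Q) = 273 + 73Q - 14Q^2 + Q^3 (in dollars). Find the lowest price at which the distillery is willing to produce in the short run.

$24 per unit

Short-run supply begins at min AVC. From VC = 73Q - 14Q^2 + Q^3, AVC = 73 - 14Q + Q^2.
dAVC/dQ = -14 + 2Q = 0 gives Q = 7. min AVC = 73 - 14·7 + 7^2 = 24.
The firm shuts down for any P below $24.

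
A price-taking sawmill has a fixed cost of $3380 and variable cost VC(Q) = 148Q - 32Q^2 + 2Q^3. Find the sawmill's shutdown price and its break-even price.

Shutdown price = min AVC. AVC = 148 - 32Q + 2Q^2, with vertex at Q = 8 and minimum $20.
ATC = 3380/Q + 148 - 32Q + 2Q^2. Setting dATC/dQ = −3380/Q^2 − 32 + 4Q = 0 gives Q = 13 (since 4·13^3 − 32·13^2 = 3380).
min ATC = 3380/13 + 148 − 32·13 + 2·13^2 = $330. That is the break-even price.
For $20 ≤ P < $330 the firm produces at a loss; below $20 it shuts down.

Shutdown price = $20; break-even price = $330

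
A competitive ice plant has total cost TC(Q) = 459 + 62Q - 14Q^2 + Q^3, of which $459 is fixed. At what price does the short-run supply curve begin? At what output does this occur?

$13 per unit, at Q = 7

The shutdown price is the minimum of AVC. VC = 62Q - 14Q^2 + Q^3, so AVC = 62 - 14Q + Q^2.
At the minimum of AVC, MC = AVC. MC = 62 - 28Q + 3Q^2; setting MC = AVC gives 2Q^2 - 14Q = 0, so Q = 7. min AVC = 13.
So the shutdown price is $13.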